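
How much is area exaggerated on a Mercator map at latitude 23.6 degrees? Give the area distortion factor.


area_distortion = 1/cos^2(23.6) = 1.191

1.191


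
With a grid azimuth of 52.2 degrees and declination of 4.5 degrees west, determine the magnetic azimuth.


magnetic azimuth = grid azimuth - declination (east +ve)
mag_az = 52.2 - -4.5 = 56.7 degrees

56.7 degrees


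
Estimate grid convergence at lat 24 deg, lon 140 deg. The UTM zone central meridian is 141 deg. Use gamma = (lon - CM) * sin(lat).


gamma = (140 - 141) * sin(24) = -1 * 0.406737 = -0.407 degrees

-0.407 degrees


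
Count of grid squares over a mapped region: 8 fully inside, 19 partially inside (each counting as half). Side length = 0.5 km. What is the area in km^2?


effective squares = 8 + 19 * 0.5 = 17.5
area = 17.5 * 0.25 = 4.375 km^2

4.375 km^2


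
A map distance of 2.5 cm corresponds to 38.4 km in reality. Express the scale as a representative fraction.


ground = 38.4 km = 3840000 cm; RF denominator = ground / map = 3840000 / 2.5 = 1536000; RF = 1:1536000

1:1536000


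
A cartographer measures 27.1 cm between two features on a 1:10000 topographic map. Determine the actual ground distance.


ground = 27.1 cm * 10000 / 100 = 2710.0 m = 2.71 km

2.71 km


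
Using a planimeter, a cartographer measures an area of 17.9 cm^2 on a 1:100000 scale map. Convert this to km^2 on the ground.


ground_area = 17.9 * (100000/100)^2 = 17900000.0 m^2 = 17.9 km^2

17.9 km^2


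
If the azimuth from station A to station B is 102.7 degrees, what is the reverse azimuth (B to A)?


back azimuth = (102.7 + 180) mod 360 = 282.7 degrees

282.7 degrees


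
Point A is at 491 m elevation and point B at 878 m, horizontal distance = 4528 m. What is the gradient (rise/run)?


gradient = (878 - 491) / 4528 = 387 / 4528 = 0.0855

0.0855


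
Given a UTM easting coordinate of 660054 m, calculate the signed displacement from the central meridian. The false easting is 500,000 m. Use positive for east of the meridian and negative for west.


displacement = 660054 - 500000 = 160054 m

160054 m


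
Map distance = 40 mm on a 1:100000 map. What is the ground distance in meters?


ground = 40 mm * 100000 / 1000 = 4000.0 m

4000.0 m


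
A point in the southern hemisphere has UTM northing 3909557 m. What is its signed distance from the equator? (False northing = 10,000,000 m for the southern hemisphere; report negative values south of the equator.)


For southern: actual = 3909557 - 10000000 = -6090443 m

-6090443 m


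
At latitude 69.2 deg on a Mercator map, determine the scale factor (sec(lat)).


SF = 1 / cos(69.2) = 1 / 0.355107 = 2.816

2.816


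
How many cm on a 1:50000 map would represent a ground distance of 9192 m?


map_cm = 9192 * 100 / 50000 = 18.384 cm ≈ 18.38 cm

18.38 cm


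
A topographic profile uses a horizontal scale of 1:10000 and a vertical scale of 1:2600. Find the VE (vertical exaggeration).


VE = horizontal_scale / vertical_scale = 10000 / 2600 ≈ 3.8

3.8x


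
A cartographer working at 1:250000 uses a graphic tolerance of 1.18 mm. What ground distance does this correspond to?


ground = 1.18 mm * 250000 / 1000 = 295.0 m

295.0 m


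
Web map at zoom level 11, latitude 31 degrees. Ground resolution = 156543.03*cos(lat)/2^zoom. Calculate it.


res = 156543.03 * cos(31) / 2^11 = 156543.03 * 0.8571673 / 2048 = 65.52 m/pixel

65.52 m/pixel


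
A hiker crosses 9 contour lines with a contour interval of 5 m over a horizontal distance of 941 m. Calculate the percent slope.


elevation change = 9 * 5 = 45 m
slope = 45 / 941 * 100 = 4.8%

4.8%


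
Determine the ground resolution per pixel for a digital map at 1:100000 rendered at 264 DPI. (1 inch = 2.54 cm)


pixel_cm = 2.54 / 264 ≈ 0.009621 cm
ground = pixel_cm * 100000 / 100 = 2.54 * 100000 / (264 * 100) = 254000 / 26400 ≈ 9.62 m

9.62 m


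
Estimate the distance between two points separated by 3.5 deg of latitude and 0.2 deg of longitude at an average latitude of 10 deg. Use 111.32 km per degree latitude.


dlat_km = 3.5 * 111.32 = 389.62
dlon_km = 0.2 * 111.32 * cos(10) ≈ 21.926
dist = sqrt(389.62^2 + 21.926^2) ≈ 390.2 km

390.2 km


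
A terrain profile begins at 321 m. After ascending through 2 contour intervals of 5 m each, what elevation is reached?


elevation = 321 + 2 * 5 = 331 m

331 m


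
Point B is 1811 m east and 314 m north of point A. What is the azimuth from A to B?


az = atan2(1811, 314) = 80.2 deg
adjusted to 0-360: 80.2 degrees

80.2 degrees


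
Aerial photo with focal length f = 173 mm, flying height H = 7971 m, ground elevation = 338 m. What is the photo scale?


scale = f / (H - h) = 173 mm / 7633 m = 173 / 7633000 = 1:44121

1:44121


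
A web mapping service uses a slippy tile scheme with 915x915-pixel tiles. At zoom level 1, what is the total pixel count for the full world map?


tiles per axis = 2^1 = 2
total tiles = 2^2 = 4
pixels per axis = 2 * 915 = 1830
total pixels = 1830^2 = 3348900

3348900 pixels


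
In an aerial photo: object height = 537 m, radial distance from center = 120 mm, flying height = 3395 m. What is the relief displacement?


d = h * r / H = 537 * 120 / 3395 = 18.98 mm

18.98 mm


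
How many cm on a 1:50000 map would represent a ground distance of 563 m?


map_cm = 563 * 100 / 50000 = 1.126 cm ≈ 1.13 cm

1.13 cm


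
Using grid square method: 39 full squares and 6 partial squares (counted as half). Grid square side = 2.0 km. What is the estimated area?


effective squares = 39 + 6 * 0.5 = 42.0
area = 42.0 * 4.0 = 168.0 km^2

168.0 km^2


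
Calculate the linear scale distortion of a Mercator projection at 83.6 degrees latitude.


SF = 1 / cos(83.6) = 1 / 0.111469 = 8.971

8.971


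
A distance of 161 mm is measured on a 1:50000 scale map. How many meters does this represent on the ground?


ground = 161 mm * 50000 / 1000 = 8050.0 m

8050.0 m


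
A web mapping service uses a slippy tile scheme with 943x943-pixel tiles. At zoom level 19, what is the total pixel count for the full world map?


tiles per axis = 2^19 = 524288
total tiles = 524288^2 = 274877906944
pixels per axis = 524288 * 943 = 494403584
total pixels = 494403584^2 = 244434903872045056

244434903872045056 pixels


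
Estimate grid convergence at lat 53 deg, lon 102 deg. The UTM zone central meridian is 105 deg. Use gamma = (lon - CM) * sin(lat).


gamma = (102 - 105) * sin(53) = -3 * 0.798636 = -2.396 degrees

-2.396 degrees


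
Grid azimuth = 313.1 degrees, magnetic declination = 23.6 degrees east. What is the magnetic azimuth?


magnetic azimuth = grid azimuth - declination (east +ve)
mag_az = 313.1 - 23.6 = 289.5 degrees

289.5 degrees


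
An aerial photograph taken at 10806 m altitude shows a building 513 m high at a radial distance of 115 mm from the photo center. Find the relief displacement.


d = h * r / H = 513 * 115 / 10806 = 5.46 mm

5.46 mm


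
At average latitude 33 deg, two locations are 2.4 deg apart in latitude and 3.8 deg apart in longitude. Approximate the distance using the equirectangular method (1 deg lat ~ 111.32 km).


dlat_km = 2.4 * 111.32 = 267.168
dlon_km = 3.8 * 111.32 * cos(33) ≈ 354.771
dist = sqrt(267.168^2 + 354.771^2) ≈ 444.1 km

444.1 km


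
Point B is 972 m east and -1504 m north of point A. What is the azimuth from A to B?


az = atan2(972, -1504) = 147.1 deg
adjusted to 0-360: 147.1 degrees

147.1 degrees


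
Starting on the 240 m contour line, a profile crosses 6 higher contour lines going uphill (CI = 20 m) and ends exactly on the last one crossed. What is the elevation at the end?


elevation = 240 + 6 * 20 = 360 m

360 m


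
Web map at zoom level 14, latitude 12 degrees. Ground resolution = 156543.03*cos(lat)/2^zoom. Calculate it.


res = 156543.03 * cos(12) / 2^14 = 156543.03 * 0.9781476 / 16384 = 9.35 m/pixel

9.35 m/pixel


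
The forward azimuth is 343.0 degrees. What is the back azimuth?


back azimuth = (343.0 + 180) mod 360 = 163.0 degrees

163.0 degrees


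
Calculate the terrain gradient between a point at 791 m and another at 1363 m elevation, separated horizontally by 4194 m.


gradient = (1363 - 791) / 4194 = 572 / 4194 = 0.1364

0.1364


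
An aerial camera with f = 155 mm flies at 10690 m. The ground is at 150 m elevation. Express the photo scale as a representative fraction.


scale = f / (H - h) = 155 mm / 10540 m = 155 / 10540000 = 1:68000

1:68000


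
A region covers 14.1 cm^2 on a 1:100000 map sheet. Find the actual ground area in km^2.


ground_area = 14.1 * (100000/100)^2 = 14100000.0 m^2 = 14.1 km^2

14.1 km^2


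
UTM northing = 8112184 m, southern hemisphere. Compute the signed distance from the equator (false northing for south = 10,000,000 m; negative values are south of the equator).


For southern: actual = 8112184 - 10000000 = -1887816 m

-1887816 m


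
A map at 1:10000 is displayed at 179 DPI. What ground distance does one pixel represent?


pixel_cm = 2.54 / 179 ≈ 0.01419 cm
ground = pixel_cm * 10000 / 100 = 2.54 * 10000 / (179 * 100) = 25400 / 17900 ≈ 1.42 m

1.42 m


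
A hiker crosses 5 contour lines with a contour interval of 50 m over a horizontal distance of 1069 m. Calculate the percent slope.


elevation change = 5 * 50 = 250 m
slope = 250 / 1069 * 100 = 23.4%

23.4%


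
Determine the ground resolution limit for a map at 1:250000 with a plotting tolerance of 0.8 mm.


ground = 0.8 mm * 250000 / 1000 = 200.0 m

200.0 m


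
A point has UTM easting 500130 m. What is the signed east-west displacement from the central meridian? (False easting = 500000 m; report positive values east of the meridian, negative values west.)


displacement = 500130 - 500000 = 130 m

130 m


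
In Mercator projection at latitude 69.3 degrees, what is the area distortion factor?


area_distortion = 1/cos^2(69.3) = 8.004

8.004


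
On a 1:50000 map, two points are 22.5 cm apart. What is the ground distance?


ground = 22.5 cm * 50000 / 100 = 11250.0 m = 11.25 km

11.25 km


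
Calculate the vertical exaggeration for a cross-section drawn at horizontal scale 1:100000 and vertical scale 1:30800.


VE = horizontal_scale / vertical_scale = 100000 / 30800 ≈ 3.2

3.2x


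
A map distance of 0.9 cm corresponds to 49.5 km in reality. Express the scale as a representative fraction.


ground = 49.5 km = 4950000 cm; RF denominator = ground / map = 4950000 / 0.9 = 5500000; RF = 1:5500000

1:5500000


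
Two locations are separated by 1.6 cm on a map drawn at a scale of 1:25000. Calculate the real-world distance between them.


ground = 1.6 cm * 25000 / 100 = 400.0 m

400.0 m


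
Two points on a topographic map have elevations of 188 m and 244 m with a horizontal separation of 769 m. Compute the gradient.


gradient = (244 - 188) / 769 = 56 / 769 = 0.0728

0.0728


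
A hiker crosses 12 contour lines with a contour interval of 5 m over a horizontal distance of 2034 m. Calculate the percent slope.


elevation change = 12 * 5 = 60 m
slope = 60 / 2034 * 100 = 2.9%

2.9%


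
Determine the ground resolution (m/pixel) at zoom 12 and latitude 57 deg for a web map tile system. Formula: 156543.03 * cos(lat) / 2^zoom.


res = 156543.03 * cos(57) / 2^12 = 156543.03 * 0.54463904 / 4096 = 20.82 m/pixel

20.82 m/pixel


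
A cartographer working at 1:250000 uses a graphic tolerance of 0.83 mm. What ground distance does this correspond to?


ground = 0.83 mm * 250000 / 1000 = 207.5 m

207.5 m


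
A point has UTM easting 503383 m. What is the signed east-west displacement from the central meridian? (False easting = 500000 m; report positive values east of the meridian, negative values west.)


displacement = 503383 - 500000 = 3383 m

3383 m


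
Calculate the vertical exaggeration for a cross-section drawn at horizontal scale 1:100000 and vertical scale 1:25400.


VE = horizontal_scale / vertical_scale = 100000 / 25400 ≈ 3.9

3.9x


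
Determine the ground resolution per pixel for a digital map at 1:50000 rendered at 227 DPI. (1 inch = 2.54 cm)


pixel_cm = 2.54 / 227 ≈ 0.011189 cm
ground = pixel_cm * 50000 / 100 = 2.54 * 50000 / (227 * 100) = 127000 / 22700 ≈ 5.59 m

5.59 m


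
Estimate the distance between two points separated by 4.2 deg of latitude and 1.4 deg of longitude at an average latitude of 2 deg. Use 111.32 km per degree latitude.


dlat_km = 4.2 * 111.32 = 467.544
dlon_km = 1.4 * 111.32 * cos(2) ≈ 155.753
dist = sqrt(467.544^2 + 155.753^2) ≈ 492.8 km

492.8 km


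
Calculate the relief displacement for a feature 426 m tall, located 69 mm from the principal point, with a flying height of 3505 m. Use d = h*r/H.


d = h * r / H = 426 * 69 / 3505 = 8.39 mm

8.39 mm


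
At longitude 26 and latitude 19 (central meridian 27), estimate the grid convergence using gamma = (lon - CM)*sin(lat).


gamma = (26 - 27) * sin(19) = -1 * 0.325568 = -0.326 degrees

-0.326 degrees


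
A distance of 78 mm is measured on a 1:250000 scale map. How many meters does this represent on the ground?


ground = 78 mm * 250000 / 1000 = 19500.0 m

19500.0 m


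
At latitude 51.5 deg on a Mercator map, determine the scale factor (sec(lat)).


SF = 1 / cos(51.5) = 1 / 0.622515 = 1.606

1.606


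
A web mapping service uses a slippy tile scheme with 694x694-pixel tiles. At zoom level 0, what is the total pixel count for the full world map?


tiles per axis = 2^0 = 1
total tiles = 1^2 = 1
pixels per axis = 1 * 694 = 694
total pixels = 694^2 = 481636

481636 pixels


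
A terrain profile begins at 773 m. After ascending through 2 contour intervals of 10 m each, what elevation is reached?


elevation = 773 + 2 * 10 = 793 m

793 m


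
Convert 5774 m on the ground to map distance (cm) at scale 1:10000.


map_cm = 5774 * 100 / 10000 = 57.74 cm

57.74 cm


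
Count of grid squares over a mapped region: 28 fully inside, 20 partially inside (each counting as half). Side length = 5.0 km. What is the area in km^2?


effective squares = 28 + 20 * 0.5 = 38.0
area = 38.0 * 25.0 = 950.0 km^2

950.0 km^2


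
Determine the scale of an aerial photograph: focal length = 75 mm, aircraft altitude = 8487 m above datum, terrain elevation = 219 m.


scale = f / (H - h) = 75 mm / 8268 m = 75 / 8268000 = 1:110240

1:110240


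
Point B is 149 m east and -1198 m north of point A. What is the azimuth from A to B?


az = atan2(149, -1198) = 172.9 deg
adjusted to 0-360: 172.9 degrees

172.9 degrees


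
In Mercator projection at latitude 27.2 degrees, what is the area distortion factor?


area_distortion = 1/cos^2(27.2) = 1.264

1.264


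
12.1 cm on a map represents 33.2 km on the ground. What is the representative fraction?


ground = 33.2 km = 3320000 cm; RF denominator = ground / map = 3320000 / 12.1 ≈ 274380; RF = 1:274380

1:274380


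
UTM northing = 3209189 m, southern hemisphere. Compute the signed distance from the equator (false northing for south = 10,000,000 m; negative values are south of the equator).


For southern: actual = 3209189 - 10000000 = -6790811 m

-6790811 m


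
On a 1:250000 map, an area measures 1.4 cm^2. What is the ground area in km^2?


ground_area = 1.4 * (250000/100)^2 = 8750000.0 m^2 = 8.75 km^2

8.75 km^2


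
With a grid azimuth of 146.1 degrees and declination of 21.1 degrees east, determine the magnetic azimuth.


magnetic azimuth = grid azimuth - declination (east +ve)
mag_az = 146.1 - 21.1 = 125.0 degrees

125.0 degrees


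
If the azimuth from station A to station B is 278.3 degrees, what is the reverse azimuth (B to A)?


back azimuth = (278.3 + 180) mod 360 = 98.3 degrees

98.3 degrees


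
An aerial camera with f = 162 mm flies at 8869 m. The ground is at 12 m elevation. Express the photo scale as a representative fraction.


scale = f / (H - h) = 162 mm / 8857 m = 162 / 8857000 = 1:54673

1:54673


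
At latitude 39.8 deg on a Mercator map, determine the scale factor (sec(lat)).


SF = 1 / cos(39.8) = 1 / 0.768284 = 1.302

1.302


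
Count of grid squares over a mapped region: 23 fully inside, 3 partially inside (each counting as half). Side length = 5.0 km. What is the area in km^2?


effective squares = 23 + 3 * 0.5 = 24.5
area = 24.5 * 25.0 = 612.5 km^2

612.5 km^2


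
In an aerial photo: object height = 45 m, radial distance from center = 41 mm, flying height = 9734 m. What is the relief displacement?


d = h * r / H = 45 * 41 / 9734 = 0.19 mm

0.19 mm


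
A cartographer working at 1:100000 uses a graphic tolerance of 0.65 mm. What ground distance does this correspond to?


ground = 0.65 mm * 100000 / 1000 = 65.0 m

65.0 m


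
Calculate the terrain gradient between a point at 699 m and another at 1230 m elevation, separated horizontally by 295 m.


gradient = (1230 - 699) / 295 = 531 / 295 = 1.8

1.8


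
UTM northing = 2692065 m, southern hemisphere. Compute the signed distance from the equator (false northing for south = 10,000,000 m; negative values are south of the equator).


For southern: actual = 2692065 - 10000000 = -7307935 m

-7307935 m


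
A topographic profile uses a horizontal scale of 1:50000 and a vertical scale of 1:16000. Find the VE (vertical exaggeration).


VE = horizontal_scale / vertical_scale = 50000 / 16000 = 3.125 ≈ 3.1

3.1x


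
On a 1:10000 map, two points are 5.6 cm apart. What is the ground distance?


ground = 5.6 cm * 10000 / 100 = 560.0 m

560.0 m


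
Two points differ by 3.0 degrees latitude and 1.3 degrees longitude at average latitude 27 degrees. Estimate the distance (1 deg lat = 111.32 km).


dlat_km = 3.0 * 111.32 = 333.96
dlon_km = 1.3 * 111.32 * cos(27) ≈ 128.943
dist = sqrt(333.96^2 + 128.943^2) ≈ 358.0 km

358.0 km


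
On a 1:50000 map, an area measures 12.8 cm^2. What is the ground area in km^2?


ground_area = 12.8 * (50000/100)^2 = 3200000.0 m^2 = 3.2 km^2

3.2 km^2


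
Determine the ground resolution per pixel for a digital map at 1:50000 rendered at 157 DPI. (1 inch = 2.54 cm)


pixel_cm = 2.54 / 157 ≈ 0.016178 cm
ground = pixel_cm * 50000 / 100 = 2.54 * 50000 / (157 * 100) = 127000 / 15700 ≈ 8.09 m

8.09 m


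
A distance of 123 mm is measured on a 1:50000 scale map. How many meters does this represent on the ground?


ground = 123 mm * 50000 / 1000 = 6150.0 m

6150.0 m


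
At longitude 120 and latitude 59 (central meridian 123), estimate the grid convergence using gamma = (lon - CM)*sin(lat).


gamma = (120 - 123) * sin(59) = -3 * 0.857167 = -2.572 degrees

-2.572 degrees


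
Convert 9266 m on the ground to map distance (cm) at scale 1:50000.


map_cm = 9266 * 100 / 50000 = 18.532 cm ≈ 18.53 cm

18.53 cm


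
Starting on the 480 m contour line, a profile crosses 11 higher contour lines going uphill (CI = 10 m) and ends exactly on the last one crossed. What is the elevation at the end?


elevation = 480 + 11 * 10 = 590 m

590 m


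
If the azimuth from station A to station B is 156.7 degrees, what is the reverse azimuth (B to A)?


back azimuth = (156.7 + 180) mod 360 = 336.7 degrees

336.7 degrees


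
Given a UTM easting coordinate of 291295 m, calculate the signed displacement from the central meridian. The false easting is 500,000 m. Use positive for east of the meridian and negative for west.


displacement = 291295 - 500000 = -208705 m

-208705 m


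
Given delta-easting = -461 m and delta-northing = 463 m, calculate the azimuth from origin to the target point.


az = atan2(-461, 463) = -44.9 deg
adjusted to 0-360: 315.1 degrees

315.1 degrees


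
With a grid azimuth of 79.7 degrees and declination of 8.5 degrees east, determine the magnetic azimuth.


magnetic azimuth = grid azimuth - declination (east +ve)
mag_az = 79.7 - 8.5 = 71.2 degrees

71.2 degrees


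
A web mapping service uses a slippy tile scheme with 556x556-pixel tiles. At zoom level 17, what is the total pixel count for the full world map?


tiles per axis = 2^17 = 131072
total tiles = 131072^2 = 17179869184
pixels per axis = 131072 * 556 = 72876032
total pixels = 72876032^2 = 5310916040065024

5310916040065024 pixels


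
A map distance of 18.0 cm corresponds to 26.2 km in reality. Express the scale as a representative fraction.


ground = 26.2 km = 2620000 cm; RF denominator = ground / map = 2620000 / 18.0 ≈ 145556; RF = 1:145556

1:145556


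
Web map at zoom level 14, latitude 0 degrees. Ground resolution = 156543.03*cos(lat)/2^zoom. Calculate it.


res = 156543.03 * cos(0) / 2^14 = 156543.03 * 1.0 / 16384 = 9.55 m/pixel

9.55 m/pixel


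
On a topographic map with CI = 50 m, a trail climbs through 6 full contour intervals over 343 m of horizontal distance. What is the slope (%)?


elevation change = 6 * 50 = 300 m
slope = 300 / 343 * 100 = 87.5%

87.5%


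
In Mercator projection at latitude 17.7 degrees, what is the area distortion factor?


area_distortion = 1/cos^2(17.7) = 1.102

1.102


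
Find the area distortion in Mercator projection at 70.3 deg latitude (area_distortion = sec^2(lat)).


area_distortion = 1/cos^2(70.3) = 8.8

8.8


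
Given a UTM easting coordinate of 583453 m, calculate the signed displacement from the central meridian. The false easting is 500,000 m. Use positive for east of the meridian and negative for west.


displacement = 583453 - 500000 = 83453 m

83453 m


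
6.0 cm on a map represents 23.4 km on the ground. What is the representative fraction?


ground = 23.4 km = 2340000 cm; RF denominator = ground / map = 2340000 / 6.0 = 390000; RF = 1:390000

1:390000


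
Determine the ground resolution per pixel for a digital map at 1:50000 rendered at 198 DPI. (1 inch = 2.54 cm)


pixel_cm = 2.54 / 198 ≈ 0.012828 cm
ground = pixel_cm * 50000 / 100 = 2.54 * 50000 / (198 * 100) = 127000 / 19800 ≈ 6.41 m

6.41 m


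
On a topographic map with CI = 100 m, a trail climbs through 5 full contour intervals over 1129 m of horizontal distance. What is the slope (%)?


elevation change = 5 * 100 = 500 m
slope = 500 / 1129 * 100 = 44.3%

44.3%


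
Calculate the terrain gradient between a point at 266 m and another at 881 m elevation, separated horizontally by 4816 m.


gradient = (881 - 266) / 4816 = 615 / 4816 = 0.1277

0.1277


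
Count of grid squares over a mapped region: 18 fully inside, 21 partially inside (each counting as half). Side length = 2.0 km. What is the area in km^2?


effective squares = 18 + 21 * 0.5 = 28.5
area = 28.5 * 4.0 = 114.0 km^2

114.0 km^2


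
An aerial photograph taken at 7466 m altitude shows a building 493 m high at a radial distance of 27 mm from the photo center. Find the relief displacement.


d = h * r / H = 493 * 27 / 7466 = 1.78 mm

1.78 mm


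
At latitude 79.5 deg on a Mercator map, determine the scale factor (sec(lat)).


SF = 1 / cos(79.5) = 1 / 0.182236 = 5.487

5.487


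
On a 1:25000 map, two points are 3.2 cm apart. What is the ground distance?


ground = 3.2 cm * 25000 / 100 = 800.0 m

800.0 m


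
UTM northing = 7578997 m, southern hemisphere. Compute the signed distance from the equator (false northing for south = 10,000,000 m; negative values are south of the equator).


For southern: actual = 7578997 - 10000000 = -2421003 m

-2421003 m


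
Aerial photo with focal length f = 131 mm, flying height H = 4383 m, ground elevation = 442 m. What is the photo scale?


scale = f / (H - h) = 131 mm / 3941 m = 131 / 3941000 = 1:30084

1:30084


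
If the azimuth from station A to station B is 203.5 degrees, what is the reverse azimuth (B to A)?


back azimuth = (203.5 + 180) mod 360 = 23.5 degrees

23.5 degrees


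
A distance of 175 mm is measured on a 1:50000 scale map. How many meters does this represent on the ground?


ground = 175 mm * 50000 / 1000 = 8750.0 m

8750.0 m


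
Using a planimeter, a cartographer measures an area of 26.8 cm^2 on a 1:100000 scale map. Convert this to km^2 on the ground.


ground_area = 26.8 * (100000/100)^2 = 26800000.0 m^2 = 26.8 km^2

26.8 km^2


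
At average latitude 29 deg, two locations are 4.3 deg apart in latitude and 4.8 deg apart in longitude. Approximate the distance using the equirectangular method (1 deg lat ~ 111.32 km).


dlat_km = 4.3 * 111.32 = 478.676
dlon_km = 4.8 * 111.32 * cos(29) ≈ 467.341
dist = sqrt(478.676^2 + 467.341^2) ≈ 669.0 km

669.0 km


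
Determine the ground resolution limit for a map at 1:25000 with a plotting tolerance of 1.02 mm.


ground = 1.02 mm * 25000 / 1000 = 25.5 m

25.5 m


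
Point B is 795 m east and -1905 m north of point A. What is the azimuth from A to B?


az = atan2(795, -1905) = 157.3 deg
adjusted to 0-360: 157.3 degrees

157.3 degrees


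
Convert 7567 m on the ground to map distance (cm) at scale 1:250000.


map_cm = 7567 * 100 / 250000 = 3.0268 cm ≈ 3.03 cm

3.03 cm


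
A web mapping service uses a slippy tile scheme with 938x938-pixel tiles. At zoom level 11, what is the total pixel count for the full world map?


tiles per axis = 2^11 = 2048
total tiles = 2048^2 = 4194304
pixels per axis = 2048 * 938 = 1921024
total pixels = 1921024^2 = 3690333208576

3690333208576 pixels


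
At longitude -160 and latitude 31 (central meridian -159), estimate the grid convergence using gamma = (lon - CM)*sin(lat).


gamma = (-160 - -159) * sin(31) = -1 * 0.515038 = -0.515 degrees

-0.515 degrees


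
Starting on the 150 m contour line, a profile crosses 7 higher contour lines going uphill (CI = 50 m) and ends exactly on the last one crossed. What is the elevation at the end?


elevation = 150 + 7 * 50 = 500 m

500 m


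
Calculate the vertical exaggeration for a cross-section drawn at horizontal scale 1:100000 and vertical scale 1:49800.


VE = horizontal_scale / vertical_scale = 100000 / 49800 ≈ 2.0

2.0x


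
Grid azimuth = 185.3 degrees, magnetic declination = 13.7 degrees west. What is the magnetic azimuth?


magnetic azimuth = grid azimuth - declination (east +ve)
mag_az = 185.3 - -13.7 = 199.0 degrees

199.0 degrees


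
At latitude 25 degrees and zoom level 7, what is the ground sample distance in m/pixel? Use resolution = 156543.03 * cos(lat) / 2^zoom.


res = 156543.03 * cos(25) / 2^7 = 156543.03 * 0.90630779 / 128 = 1108.41 m/pixel

1108.41 m/pixel


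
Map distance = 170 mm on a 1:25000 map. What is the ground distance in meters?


ground = 170 mm * 25000 / 1000 = 4250.0 m

4250.0 m


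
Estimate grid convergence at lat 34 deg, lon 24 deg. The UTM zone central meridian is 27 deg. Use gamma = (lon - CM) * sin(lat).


gamma = (24 - 27) * sin(34) = -3 * 0.559193 = -1.678 degrees

-1.678 degrees


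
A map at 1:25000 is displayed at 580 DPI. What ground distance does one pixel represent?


pixel_cm = 2.54 / 580 ≈ 0.004379 cm
ground = pixel_cm * 25000 / 100 = 2.54 * 25000 / (580 * 100) = 63500 / 58000 ≈ 1.09 m

1.09 m


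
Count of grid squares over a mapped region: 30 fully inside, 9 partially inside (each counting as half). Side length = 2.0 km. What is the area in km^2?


effective squares = 30 + 9 * 0.5 = 34.5
area = 34.5 * 4.0 = 138.0 km^2

138.0 km^2


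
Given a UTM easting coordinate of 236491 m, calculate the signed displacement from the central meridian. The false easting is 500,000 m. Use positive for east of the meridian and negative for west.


displacement = 236491 - 500000 = -263509 m

-263509 m


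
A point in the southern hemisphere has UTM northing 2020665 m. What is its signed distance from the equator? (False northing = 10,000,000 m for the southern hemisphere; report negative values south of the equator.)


For southern: actual = 2020665 - 10000000 = -7979335 m

-7979335 m


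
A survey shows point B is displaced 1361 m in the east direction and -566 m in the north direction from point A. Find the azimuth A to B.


az = atan2(1361, -566) = 112.6 deg
adjusted to 0-360: 112.6 degrees

112.6 degrees


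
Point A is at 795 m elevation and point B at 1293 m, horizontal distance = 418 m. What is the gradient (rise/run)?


gradient = (1293 - 795) / 418 = 498 / 418 = 1.1914

1.1914


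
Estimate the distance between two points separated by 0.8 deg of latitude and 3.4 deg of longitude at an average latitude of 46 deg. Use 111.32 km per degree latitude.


dlat_km = 0.8 * 111.32 = 89.056
dlon_km = 3.4 * 111.32 * cos(46) ≈ 262.92
dist = sqrt(89.056^2 + 262.92^2) ≈ 277.6 km

277.6 km


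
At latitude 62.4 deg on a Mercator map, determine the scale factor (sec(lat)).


SF = 1 / cos(62.4) = 1 / 0.463296 = 2.158

2.158


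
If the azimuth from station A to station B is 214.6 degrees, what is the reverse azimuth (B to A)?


back azimuth = (214.6 + 180) mod 360 = 34.6 degrees

34.6 degrees


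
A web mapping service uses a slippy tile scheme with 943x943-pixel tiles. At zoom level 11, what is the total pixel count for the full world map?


tiles per axis = 2^11 = 2048
total tiles = 2048^2 = 4194304
pixels per axis = 2048 * 943 = 1931264
total pixels = 1931264^2 = 3729780637696

3729780637696 pixels


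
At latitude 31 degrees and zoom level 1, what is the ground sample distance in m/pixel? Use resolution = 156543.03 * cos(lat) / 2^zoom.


res = 156543.03 * cos(31) / 2^1 = 156543.03 * 0.8571673 / 2 = 67091.78 m/pixel

67091.78 m/pixel


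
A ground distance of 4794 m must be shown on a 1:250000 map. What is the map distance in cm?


map_cm = 4794 * 100 / 250000 = 1.9176 cm ≈ 1.92 cm

1.92 cm


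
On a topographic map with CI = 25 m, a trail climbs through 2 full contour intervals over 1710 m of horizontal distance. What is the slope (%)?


elevation change = 2 * 25 = 50 m
slope = 50 / 1710 * 100 = 2.9%

2.9%


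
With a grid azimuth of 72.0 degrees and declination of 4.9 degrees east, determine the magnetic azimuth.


magnetic azimuth = grid azimuth - declination (east +ve)
mag_az = 72.0 - 4.9 = 67.1 degrees

67.1 degrees


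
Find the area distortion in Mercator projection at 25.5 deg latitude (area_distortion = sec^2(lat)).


area_distortion = 1/cos^2(25.5) = 1.228

1.228


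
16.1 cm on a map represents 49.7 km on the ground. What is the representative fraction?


ground = 49.7 km = 4970000 cm; RF denominator = ground / map = 4970000 / 16.1 ≈ 308696; RF = 1:308696

1:308696


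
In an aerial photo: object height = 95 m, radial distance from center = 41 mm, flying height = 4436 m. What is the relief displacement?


d = h * r / H = 95 * 41 / 4436 = 0.88 mm

0.88 mm


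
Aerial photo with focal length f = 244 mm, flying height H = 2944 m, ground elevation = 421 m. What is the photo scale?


scale = f / (H - h) = 244 mm / 2523 m = 244 / 2523000 = 1:10340

1:10340


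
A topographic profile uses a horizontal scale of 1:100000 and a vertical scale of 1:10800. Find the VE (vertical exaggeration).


VE = horizontal_scale / vertical_scale = 100000 / 10800 ≈ 9.3

9.3x


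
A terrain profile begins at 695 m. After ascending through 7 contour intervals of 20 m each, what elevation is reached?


elevation = 695 + 7 * 20 = 835 m

835 m


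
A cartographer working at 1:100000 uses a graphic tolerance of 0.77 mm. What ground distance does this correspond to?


ground = 0.77 mm * 100000 / 1000 = 77.0 m

77.0 m


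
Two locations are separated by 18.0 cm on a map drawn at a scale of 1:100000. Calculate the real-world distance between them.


ground = 18.0 cm * 100000 / 100 = 18000.0 m = 18.0 km

18.0 km


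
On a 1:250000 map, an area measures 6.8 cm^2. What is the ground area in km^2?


ground_area = 6.8 * (250000/100)^2 = 42500000.0 m^2 = 42.5 km^2

42.5 km^2


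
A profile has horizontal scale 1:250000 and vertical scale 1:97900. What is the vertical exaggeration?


VE = horizontal_scale / vertical_scale = 250000 / 97900 ≈ 2.6

2.6x


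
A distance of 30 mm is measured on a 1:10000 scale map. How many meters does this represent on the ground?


ground = 30 mm * 10000 / 1000 = 300.0 m

300.0 m


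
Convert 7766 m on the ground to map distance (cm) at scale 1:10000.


map_cm = 7766 * 100 / 10000 = 77.66 cm

77.66 cm


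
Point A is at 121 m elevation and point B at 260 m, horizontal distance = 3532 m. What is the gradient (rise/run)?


gradient = (260 - 121) / 3532 = 139 / 3532 = 0.0394

0.0394


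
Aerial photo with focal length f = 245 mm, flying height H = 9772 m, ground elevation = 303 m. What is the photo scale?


scale = f / (H - h) = 245 mm / 9469 m = 245 / 9469000 = 1:38649

1:38649


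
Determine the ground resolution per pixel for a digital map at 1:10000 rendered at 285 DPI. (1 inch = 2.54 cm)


pixel_cm = 2.54 / 285 ≈ 0.008912 cm
ground = pixel_cm * 10000 / 100 = 2.54 * 10000 / (285 * 100) = 25400 / 28500 ≈ 0.89 m

0.89 m


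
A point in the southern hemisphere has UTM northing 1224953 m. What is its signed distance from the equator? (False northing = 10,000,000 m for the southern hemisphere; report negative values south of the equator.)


For southern: actual = 1224953 - 10000000 = -8775047 m

-8775047 m


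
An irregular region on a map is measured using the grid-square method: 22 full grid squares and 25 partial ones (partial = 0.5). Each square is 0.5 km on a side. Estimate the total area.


effective squares = 22 + 25 * 0.5 = 34.5
area = 34.5 * 0.25 = 8.625 km^2

8.625 km^2


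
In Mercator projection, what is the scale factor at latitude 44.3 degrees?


SF = 1 / cos(44.3) = 1 / 0.715693 = 1.397

1.397


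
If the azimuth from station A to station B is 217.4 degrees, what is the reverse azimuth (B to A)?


back azimuth = (217.4 + 180) mod 360 = 37.4 degrees

37.4 degrees


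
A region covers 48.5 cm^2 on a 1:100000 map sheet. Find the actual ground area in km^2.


ground_area = 48.5 * (100000/100)^2 = 48500000.0 m^2 = 48.5 km^2

48.5 km^2


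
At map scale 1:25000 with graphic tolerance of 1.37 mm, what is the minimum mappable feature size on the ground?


ground = 1.37 mm * 25000 / 1000 = 34.25 m

34.25 m


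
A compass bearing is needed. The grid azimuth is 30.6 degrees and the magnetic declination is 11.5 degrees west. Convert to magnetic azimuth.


magnetic azimuth = grid azimuth - declination (east +ve)
mag_az = 30.6 - -11.5 = 42.1 degrees

42.1 degrees


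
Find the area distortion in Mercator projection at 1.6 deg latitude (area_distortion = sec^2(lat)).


area_distortion = 1/cos^2(1.6) = 1.001

1.001


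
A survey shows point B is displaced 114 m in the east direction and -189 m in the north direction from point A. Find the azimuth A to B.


az = atan2(114, -189) = 148.9 deg
adjusted to 0-360: 148.9 degrees

148.9 degrees


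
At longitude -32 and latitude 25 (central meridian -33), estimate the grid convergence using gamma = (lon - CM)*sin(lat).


gamma = (-32 - -33) * sin(25) = 1 * 0.422618 = 0.423 degrees

0.423 degrees


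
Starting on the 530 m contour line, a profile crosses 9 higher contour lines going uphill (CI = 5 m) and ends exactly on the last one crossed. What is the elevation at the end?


elevation = 530 + 9 * 5 = 575 m

575 m


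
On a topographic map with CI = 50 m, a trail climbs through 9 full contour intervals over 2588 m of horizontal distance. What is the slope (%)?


elevation change = 9 * 50 = 450 m
slope = 450 / 2588 * 100 = 17.4%

17.4%


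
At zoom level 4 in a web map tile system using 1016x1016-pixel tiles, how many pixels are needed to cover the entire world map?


tiles per axis = 2^4 = 16
total tiles = 16^2 = 256
pixels per axis = 16 * 1016 = 16256
total pixels = 16256^2 = 264257536

264257536 pixels


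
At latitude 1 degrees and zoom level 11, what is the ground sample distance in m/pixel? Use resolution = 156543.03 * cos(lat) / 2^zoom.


res = 156543.03 * cos(1) / 2^11 = 156543.03 * 0.9998477 / 2048 = 76.43 m/pixel

76.43 m/pixel


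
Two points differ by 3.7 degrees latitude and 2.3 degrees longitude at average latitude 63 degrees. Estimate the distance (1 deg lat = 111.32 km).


dlat_km = 3.7 * 111.32 = 411.884
dlon_km = 2.3 * 111.32 * cos(63) ≈ 116.238
dist = sqrt(411.884^2 + 116.238^2) ≈ 428.0 km

428.0 km


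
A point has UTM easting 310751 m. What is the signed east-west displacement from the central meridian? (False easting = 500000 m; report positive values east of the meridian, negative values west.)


displacement = 310751 - 500000 = -189249 m

-189249 m


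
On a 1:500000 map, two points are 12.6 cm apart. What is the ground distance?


ground = 12.6 cm * 500000 / 100 = 63000.0 m = 63.0 km

63.0 km


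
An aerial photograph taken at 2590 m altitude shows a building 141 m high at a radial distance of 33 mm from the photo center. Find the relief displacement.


d = h * r / H = 141 * 33 / 2590 = 1.8 mm

1.8 mm


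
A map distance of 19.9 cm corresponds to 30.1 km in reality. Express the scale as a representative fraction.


ground = 30.1 km = 3010000 cm; RF denominator = ground / map = 3010000 / 19.9 ≈ 151256; RF = 1:151256

1:151256


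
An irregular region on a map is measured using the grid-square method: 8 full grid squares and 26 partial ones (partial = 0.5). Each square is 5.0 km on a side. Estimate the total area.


effective squares = 8 + 26 * 0.5 = 21.0
area = 21.0 * 25.0 = 525.0 km^2

525.0 km^2


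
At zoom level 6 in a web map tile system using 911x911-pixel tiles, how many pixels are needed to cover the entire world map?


tiles per axis = 2^6 = 64
total tiles = 64^2 = 4096
pixels per axis = 64 * 911 = 58304
total pixels = 58304^2 = 3399356416

3399356416 pixels


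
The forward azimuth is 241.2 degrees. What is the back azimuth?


back azimuth = (241.2 + 180) mod 360 = 61.2 degrees

61.2 degrees


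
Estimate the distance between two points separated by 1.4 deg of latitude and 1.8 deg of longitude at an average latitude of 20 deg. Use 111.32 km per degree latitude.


dlat_km = 1.4 * 111.32 = 155.848
dlon_km = 1.8 * 111.32 * cos(20) ≈ 188.292
dist = sqrt(155.848^2 + 188.292^2) ≈ 244.4 km

244.4 km


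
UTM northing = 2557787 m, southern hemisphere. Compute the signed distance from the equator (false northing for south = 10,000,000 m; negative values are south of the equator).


For southern: actual = 2557787 - 10000000 = -7442213 m

-7442213 m


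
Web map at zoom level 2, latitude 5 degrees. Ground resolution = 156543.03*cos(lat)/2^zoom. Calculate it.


res = 156543.03 * cos(5) / 2^2 = 156543.03 * 0.9961947 / 4 = 38986.83 m/pixel

38986.83 m/pixel


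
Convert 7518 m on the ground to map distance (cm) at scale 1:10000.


map_cm = 7518 * 100 / 10000 = 75.18 cm

75.18 cm


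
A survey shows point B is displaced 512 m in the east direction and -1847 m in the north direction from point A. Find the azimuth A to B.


az = atan2(512, -1847) = 164.5 deg
adjusted to 0-360: 164.5 degrees

164.5 degrees


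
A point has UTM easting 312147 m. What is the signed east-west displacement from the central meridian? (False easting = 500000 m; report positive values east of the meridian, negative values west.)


displacement = 312147 - 500000 = -187853 m

-187853 m


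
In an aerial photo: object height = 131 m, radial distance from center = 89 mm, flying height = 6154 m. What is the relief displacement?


d = h * r / H = 131 * 89 / 6154 = 1.89 mm

1.89 mm


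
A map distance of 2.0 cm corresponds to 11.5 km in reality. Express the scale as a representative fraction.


ground = 11.5 km = 1150000 cm; RF denominator = ground / map = 1150000 / 2.0 = 575000; RF = 1:575000

1:575000
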